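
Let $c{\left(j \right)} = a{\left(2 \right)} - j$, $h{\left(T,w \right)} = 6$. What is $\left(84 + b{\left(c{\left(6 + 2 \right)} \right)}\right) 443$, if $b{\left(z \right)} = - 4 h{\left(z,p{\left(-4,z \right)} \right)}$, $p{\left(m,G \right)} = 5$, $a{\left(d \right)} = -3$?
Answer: $26580$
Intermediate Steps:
$c{\left(j \right)} = -3 - j$
$b{\left(z \right)} = -24$ ($b{\left(z \right)} = \left(-4\right) 6 = -24$)
$\left(84 + b{\left(c{\left(6 + 2 \right)} \right)}\right) 443 = \left(84 - 24\right) 443 = 60 \cdot 443 = 26580$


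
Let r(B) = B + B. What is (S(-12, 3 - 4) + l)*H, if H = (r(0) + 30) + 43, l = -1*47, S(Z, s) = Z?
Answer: -4307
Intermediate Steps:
r(B) = 2*B
l = -47
H = 73 (H = (2*0 + 30) + 43 = (0 + 30) + 43 = 30 + 43 = 73)
(S(-12, 3 - 4) + l)*H = (-12 - 47)*73 = -59*73 = -4307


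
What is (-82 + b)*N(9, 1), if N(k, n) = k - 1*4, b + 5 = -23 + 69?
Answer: -205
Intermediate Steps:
b = 41 (b = -5 + (-23 + 69) = -5 + 46 = 41)
N(k, n) = -4 + k (N(k, n) = k - 4 = -4 + k)
(-82 + b)*N(9, 1) = (-82 + 41)*(-4 + 9) = -41*5 = -205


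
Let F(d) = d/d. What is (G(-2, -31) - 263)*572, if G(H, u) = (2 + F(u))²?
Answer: -145288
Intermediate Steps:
F(d) = 1
G(H, u) = 9 (G(H, u) = (2 + 1)² = 3² = 9)
(G(-2, -31) - 263)*572 = (9 - 263)*572 = -254*572 = -145288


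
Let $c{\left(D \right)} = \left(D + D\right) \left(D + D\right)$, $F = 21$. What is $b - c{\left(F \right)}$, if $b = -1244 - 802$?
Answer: $-3810$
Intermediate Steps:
$b = -2046$ ($b = -1244 - 802 = -2046$)
$c{\left(D \right)} = 4 D^{2}$ ($c{\left(D \right)} = 2 D 2 D = 4 D^{2}$)
$b - c{\left(F \right)} = -2046 - 4 \cdot 21^{2} = -2046 - 4 \cdot 441 = -2046 - 1764 = -3810$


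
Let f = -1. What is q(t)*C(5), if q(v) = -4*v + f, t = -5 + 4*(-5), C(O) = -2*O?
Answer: -990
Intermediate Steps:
t = -25 (t = -5 - 20 = -25)
q(v) = -1 - 4*v (q(v) = -4*v - 1 = -1 - 4*v)
q(t)*C(5) = (-1 - 4*(-25))*(-2*5) = (-1 + 100)*(-10) = 99*(-10) = -990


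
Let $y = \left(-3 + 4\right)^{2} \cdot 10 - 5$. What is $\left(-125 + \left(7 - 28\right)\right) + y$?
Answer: $-141$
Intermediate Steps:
$y = 5$ ($y = 1^{2} \cdot 10 - 5 = 1 \cdot 10 - 5 = 10 - 5 = 5$)
$\left(-125 + \left(7 - 28\right)\right) + y = \left(-125 + \left(7 - 28\right)\right) + 5 = \left(-125 - 21\right) + 5 = -146 + 5 = -141$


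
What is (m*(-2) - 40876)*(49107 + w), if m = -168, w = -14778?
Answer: -1391697660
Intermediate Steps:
(m*(-2) - 40876)*(49107 + w) = (-168*(-2) - 40876)*(49107 - 14778) = (336 - 40876)*34329 = -40540*34329 = -1391697660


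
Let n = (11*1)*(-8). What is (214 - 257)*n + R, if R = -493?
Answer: 3291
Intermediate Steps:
n = -88 (n = 11*(-8) = -88)
(214 - 257)*n + R = (214 - 257)*(-88) - 493 = -43*(-88) - 493 = 3784 - 493 = 3291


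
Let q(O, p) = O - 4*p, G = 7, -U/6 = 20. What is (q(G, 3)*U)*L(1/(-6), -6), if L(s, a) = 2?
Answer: 1200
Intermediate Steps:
U = -120 (U = -6*20 = -120)
(q(G, 3)*U)*L(1/(-6), -6) = ((7 - 4*3)*(-120))*2 = ((7 - 12)*(-120))*2 = -5*(-120)*2 = 600*2 = 1200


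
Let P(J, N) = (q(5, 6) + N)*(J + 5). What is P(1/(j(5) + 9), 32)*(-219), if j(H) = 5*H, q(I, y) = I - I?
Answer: -599184/17 ≈ -35246.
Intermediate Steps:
q(I, y) = 0
P(J, N) = N*(5 + J) (P(J, N) = (0 + N)*(J + 5) = N*(5 + J))
P(1/(j(5) + 9), 32)*(-219) = (32*(5 + 1/(5*5 + 9)))*(-219) = (32*(5 + 1/(25 + 9)))*(-219) = (32*(5 + 1/34))*(-219) = (32*(171/34))*(-219) = (2736/17)*(-219) = -599184/17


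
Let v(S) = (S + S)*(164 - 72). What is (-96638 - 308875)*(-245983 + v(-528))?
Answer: 139145703255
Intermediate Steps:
v(S) = 184*S (v(S) = (2*S)*92 = 184*S)
(-96638 - 308875)*(-245983 + v(-528)) = (-96638 - 308875)*(-245983 + 184*(-528)) = -405513*(-245983 - 97152) = -405513*(-343135) = 139145703255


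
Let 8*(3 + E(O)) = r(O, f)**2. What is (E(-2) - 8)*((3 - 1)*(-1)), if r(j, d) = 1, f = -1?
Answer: 87/4 ≈ 21.750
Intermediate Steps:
E(O) = -23/8 (E(O) = -3 + (1/8)*1**2 = -3 + (1/8)*1 = -3 + 1/8 = -23/8)
(E(-2) - 8)*((3 - 1)*(-1)) = (-23/8 - 8)*((3 - 1)*(-1)) = -87*(-1)/4 = -87/8*(-2) = 87/4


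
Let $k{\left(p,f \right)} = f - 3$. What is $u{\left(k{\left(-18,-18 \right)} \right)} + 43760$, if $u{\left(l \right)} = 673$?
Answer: $44433$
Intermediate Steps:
$k{\left(p,f \right)} = -3 + f$ ($k{\left(p,f \right)} = f - 3 = -3 + f$)
$u{\left(k{\left(-18,-18 \right)} \right)} + 43760 = 673 + 43760 = 44433$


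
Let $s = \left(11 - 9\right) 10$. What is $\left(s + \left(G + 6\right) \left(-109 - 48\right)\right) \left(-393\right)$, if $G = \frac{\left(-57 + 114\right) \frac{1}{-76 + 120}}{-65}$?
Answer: $\frac{1032792603}{2860} \approx 3.6112 \cdot 10^{5}$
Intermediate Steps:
$G = - \frac{57}{2860}$ ($G = \frac{57}{44} \left(- \frac{1}{65}\right) = - \frac{57}{2860} \approx -0.01993$)
$s = 20$ ($s = 2 \cdot 10 = 20$)
$\left(s + \left(G + 6\right) \left(-109 - 48\right)\right) \left(-393\right) = \left(20 + \left(- \frac{57}{2860} + 6\right) \left(-109 - 48\right)\right) \left(-393\right) = \left(20 + \frac{17103}{2860} \left(-157\right)\right) \left(-393\right) = \left(20 - \frac{2685171}{2860}\right) \left(-393\right) = \left(- \frac{2627971}{2860}\right) \left(-393\right) = \frac{1032792603}{2860}$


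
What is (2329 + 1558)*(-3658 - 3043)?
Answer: -26046787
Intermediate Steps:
(2329 + 1558)*(-3658 - 3043) = 3887*(-6701) = -26046787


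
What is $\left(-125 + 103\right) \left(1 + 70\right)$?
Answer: $-1562$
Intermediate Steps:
$\left(-125 + 103\right) \left(1 + 70\right) = \left(-22\right) 71 = -1562$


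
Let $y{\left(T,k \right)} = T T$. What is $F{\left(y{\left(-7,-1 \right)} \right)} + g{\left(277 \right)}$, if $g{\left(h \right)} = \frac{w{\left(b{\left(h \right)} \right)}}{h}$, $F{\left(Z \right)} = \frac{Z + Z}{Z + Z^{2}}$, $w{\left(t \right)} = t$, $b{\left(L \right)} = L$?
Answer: $\frac{26}{25} \approx 1.04$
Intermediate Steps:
$y{\left(T,k \right)} = T^{2}$
$F{\left(Z \right)} = \frac{2 Z}{Z + Z^{2}}$
$g{\left(h \right)} = 1$ ($g{\left(h \right)} = \frac{h}{h} = 1$)
$F{\left(y{\left(-7,-1 \right)} \right)} + g{\left(277 \right)} = \frac{2}{1 + \left(-7\right)^{2}} + 1 = \frac{2}{1 + 49} + 1 = \frac{2}{50} + 1 = 2 \cdot \frac{1}{50} + 1 = \frac{1}{25} + 1 = \frac{26}{25}$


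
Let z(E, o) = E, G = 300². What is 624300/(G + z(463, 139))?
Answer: 624300/90463 ≈ 6.9012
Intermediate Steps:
G = 90000
624300/(G + z(463, 139)) = 624300/(90000 + 463) = 624300/90463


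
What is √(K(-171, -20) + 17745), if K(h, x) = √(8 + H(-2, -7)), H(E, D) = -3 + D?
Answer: √(17745 + I*√2) ≈ 133.21 + 0.0053*I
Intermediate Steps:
K(h, x) = I*√2 (K(h, x) = √(8 + (-3 - 7)) = √(8 - 10) = √(-2) = I*√2)
√(K(-171, -20) + 17745) = √(I*√2 + 17745) = √(17745 + I*√2)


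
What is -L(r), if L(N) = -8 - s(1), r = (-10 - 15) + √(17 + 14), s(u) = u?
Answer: 9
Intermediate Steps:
r = -25 + √31 ≈ -19.432
L(N) = -9 (L(N) = -8 - 1*1 = -8 - 1 = -9)
-L(r) = -1*(-9) = 9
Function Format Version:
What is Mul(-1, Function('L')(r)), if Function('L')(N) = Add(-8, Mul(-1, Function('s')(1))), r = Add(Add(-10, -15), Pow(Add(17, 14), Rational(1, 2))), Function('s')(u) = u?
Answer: 9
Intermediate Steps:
r = Add(-25, Pow(31, Rational(1, 2))) ≈ -19.432
Function('L')(N) = -9 (Function('L')(N) = Add(-8, Mul(-1, 1)) = Add(-8, -1) = -9)
Mul(-1, Function('L')(r)) = Mul(-1, -9) = 9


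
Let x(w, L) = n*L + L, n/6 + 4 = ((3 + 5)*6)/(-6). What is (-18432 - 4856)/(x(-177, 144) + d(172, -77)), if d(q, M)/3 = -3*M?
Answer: 23288/9531 ≈ 2.4434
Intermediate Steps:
d(q, M) = -9*M (d(q, M) = 3*(-3*M) = -9*M)
n = -72 (n = -24 + 6*(((3 + 5)*6)/(-6)) = -24 + 6*((8*6)*(-⅙)) = -24 + 6*(48*(-⅙)) = -24 + 6*(-8) = -24 - 48 = -72)
x(w, L) = -71*L (x(w, L) = -72*L + L = -71*L)
(-18432 - 4856)/(x(-177, 144) + d(172, -77)) = (-18432 - 4856)/(-71*144 - 9*(-77)) = -23288/(-10224 + 693) = -23288/(-9531) = -23288*(-1/9531) = 23288/9531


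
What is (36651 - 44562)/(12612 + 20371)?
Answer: -7911/32983 ≈ -0.23985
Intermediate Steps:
(36651 - 44562)/(12612 + 20371) = -7911/32983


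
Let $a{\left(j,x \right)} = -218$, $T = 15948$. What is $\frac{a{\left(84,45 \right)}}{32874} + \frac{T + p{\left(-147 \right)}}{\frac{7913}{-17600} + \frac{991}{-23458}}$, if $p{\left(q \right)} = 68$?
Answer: $- \frac{54343844367585893}{1668887680749} \approx -32563.0$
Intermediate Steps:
$\frac{a{\left(84,45 \right)}}{32874} + \frac{T + p{\left(-147 \right)}}{\frac{7913}{-17600} + \frac{991}{-23458}} = - \frac{218}{32874} + \frac{15948 + 68}{\frac{7913}{-17600} + \frac{991}{-23458}} = \left(-218\right) \frac{1}{32874} + \frac{16016}{7913 \left(- \frac{1}{17600}\right) + 991 \left(- \frac{1}{23458}\right)} = - \frac{109}{16437} + \frac{16016}{- \frac{7913}{17600} - \frac{991}{23458}} = - \frac{109}{16437} + \frac{16016}{- \frac{101532377}{206430400}} = - \frac{109}{16437} + 16016 \left(- \frac{206430400}{101532377}\right) = - \frac{109}{16437} - \frac{3306189286400}{101532377} = - \frac{54343844367585893}{1668887680749}$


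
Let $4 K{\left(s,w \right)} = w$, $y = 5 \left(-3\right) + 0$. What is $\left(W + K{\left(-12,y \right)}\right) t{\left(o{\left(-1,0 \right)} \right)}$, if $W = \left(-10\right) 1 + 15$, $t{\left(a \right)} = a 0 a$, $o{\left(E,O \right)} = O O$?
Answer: $0$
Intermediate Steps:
$o{\left(E,O \right)} = O^{2}$
$y = -15$ ($y = -15 + 0 = -15$)
$K{\left(s,w \right)} = \frac{w}{4}$
$t{\left(a \right)} = 0$ ($t{\left(a \right)} = 0 a = 0$)
$W = 5$ ($W = -10 + 15 = 5$)
$\left(W + K{\left(-12,y \right)}\right) t{\left(o{\left(-1,0 \right)} \right)} = \left(5 + \frac{1}{4} \left(-15\right)\right) 0 = \left(5 - \frac{15}{4}\right) 0 = \frac{5}{4} \cdot 0 = 0$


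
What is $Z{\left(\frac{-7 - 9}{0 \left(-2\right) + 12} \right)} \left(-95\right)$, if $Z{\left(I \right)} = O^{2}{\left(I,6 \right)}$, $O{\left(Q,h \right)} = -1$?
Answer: $-95$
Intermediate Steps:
$Z{\left(I \right)} = 1$ ($Z{\left(I \right)} = \left(-1\right)^{2} = 1$)
$Z{\left(\frac{-7 - 9}{0 \left(-2\right) + 12} \right)} \left(-95\right) = 1 \left(-95\right) = -95$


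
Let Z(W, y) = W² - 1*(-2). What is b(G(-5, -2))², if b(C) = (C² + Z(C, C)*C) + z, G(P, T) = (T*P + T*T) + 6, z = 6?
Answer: 71334916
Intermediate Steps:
Z(W, y) = 2 + W² (Z(W, y) = W² + 2 = 2 + W²)
G(P, T) = 6 + T² + P*T (G(P, T) = (P*T + T²) + 6 = (T² + P*T) + 6 = 6 + T² + P*T)
b(C) = 6 + C² + C*(2 + C²) (b(C) = (C² + (2 + C²)*C) + 6 = (C² + C*(2 + C²)) + 6 = 6 + C² + C*(2 + C²))
b(G(-5, -2))² = (6 + (6 + (-2)² - 5*(-2))² + (6 + (-2)² - 5*(-2))*(2 + (6 + (-2)² - 5*(-2))²))² = (6 + (6 + 4 + 10)² + (6 + 4 + 10)*(2 + (6 + 4 + 10)²))² = (6 + 20² + 20*(2 + 20²))² = (6 + 400 + 20*(2 + 400))² = (6 + 400 + 20*402)² = (6 + 400 + 8040)² = 8446² = 71334916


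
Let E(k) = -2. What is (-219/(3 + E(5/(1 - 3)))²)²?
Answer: 47961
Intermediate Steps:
(-219/(3 + E(5/(1 - 3)))²)² = (-219/(3 - 2)²)² = (-219/(1²))² = (-219/1)² = (-219*1)² = (-219)² = 47961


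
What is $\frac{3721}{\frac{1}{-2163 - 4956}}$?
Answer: $-26489799$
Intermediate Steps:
$\frac{3721}{\frac{1}{-2163 - 4956}} = \frac{3721}{\frac{1}{-7119}} = \frac{3721}{- \frac{1}{7119}} = 3721 \left(-7119\right) = -26489799$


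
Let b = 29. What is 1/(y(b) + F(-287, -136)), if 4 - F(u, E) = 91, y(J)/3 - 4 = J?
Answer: 1/12 ≈ 0.083333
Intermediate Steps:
y(J) = 12 + 3*J
F(u, E) = -87 (F(u, E) = 4 - 1*91 = 4 - 91 = -87)
1/(y(b) + F(-287, -136)) = 1/((12 + 3*29) - 87) = 1/((12 + 87) - 87) = 1/(99 - 87) = 1/12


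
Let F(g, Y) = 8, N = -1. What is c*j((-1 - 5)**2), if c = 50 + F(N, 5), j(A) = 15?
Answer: 870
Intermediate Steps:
c = 58 (c = 50 + 8 = 58)
c*j((-1 - 5)**2) = 58*15 = 870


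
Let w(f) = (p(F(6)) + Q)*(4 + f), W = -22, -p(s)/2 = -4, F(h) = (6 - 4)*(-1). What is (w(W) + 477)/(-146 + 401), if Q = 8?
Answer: 63/85 ≈ 0.74118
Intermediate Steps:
F(h) = -2 (F(h) = 2*(-1) = -2)
p(s) = 8 (p(s) = -2*(-4) = 8)
w(f) = 64 + 16*f (w(f) = (8 + 8)*(4 + f) = 16*(4 + f) = 64 + 16*f)
(w(W) + 477)/(-146 + 401) = ((64 + 16*(-22)) + 477)/(-146 + 401) = ((64 - 352) + 477)/255 = (-288 + 477)*(1/255) = 189*(1/255) = 63/85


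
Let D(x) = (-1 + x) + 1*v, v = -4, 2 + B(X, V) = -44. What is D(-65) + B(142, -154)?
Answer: -116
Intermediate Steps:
B(X, V) = -46 (B(X, V) = -2 - 44 = -46)
D(x) = -5 + x (D(x) = (-1 + x) + 1*(-4) = (-1 + x) - 4 = -5 + x)
D(-65) + B(142, -154) = (-5 - 65) - 46 = -70 - 46 = -116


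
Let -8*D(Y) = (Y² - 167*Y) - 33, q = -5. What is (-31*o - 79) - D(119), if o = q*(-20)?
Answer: -31177/8 ≈ -3897.1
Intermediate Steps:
o = 100 (o = -5*(-20) = 100)
D(Y) = 33/8 - Y²/8 + 167*Y/8 (D(Y) = -((Y² - 167*Y) - 33)/8 = -(-33 + Y² - 167*Y)/8 = 33/8 - Y²/8 + 167*Y/8)
(-31*o - 79) - D(119) = (-31*100 - 79) - (33/8 - ⅛*119² + (167/8)*119) = (-3100 - 79) - (33/8 - ⅛*14161 + 19873/8) = -3179 - (33/8 - 14161/8 + 19873/8) = -3179 - 1*5745/8 = -3179 - 5745/8 = -31177/8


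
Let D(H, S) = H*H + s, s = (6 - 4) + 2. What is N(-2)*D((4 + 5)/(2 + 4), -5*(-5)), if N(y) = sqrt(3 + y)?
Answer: 25/4 ≈ 6.2500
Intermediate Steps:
s = 4 (s = 2 + 2 = 4)
D(H, S) = 4 + H**2 (D(H, S) = H*H + 4 = H**2 + 4 = 4 + H**2)
N(-2)*D((4 + 5)/(2 + 4), -5*(-5)) = sqrt(3 - 2)*(4 + ((4 + 5)/(2 + 4))**2) = sqrt(1)*(4 + (9/6)**2) = 1*(4 + (9*(1/6))**2) = 1*(4 + (3/2)**2) = 1*(4 + 9/4) = 1*(25/4) = 25/4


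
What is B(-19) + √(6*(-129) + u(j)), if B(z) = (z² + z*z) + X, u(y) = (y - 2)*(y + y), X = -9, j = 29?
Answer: 713 + 6*√22 ≈ 741.14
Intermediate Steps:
u(y) = 2*y*(-2 + y) (u(y) = (-2 + y)*(2*y) = 2*y*(-2 + y))
B(z) = -9 + 2*z² (B(z) = (z² + z*z) - 9 = (z² + z²) - 9 = 2*z² - 9 = -9 + 2*z²)
B(-19) + √(6*(-129) + u(j)) = (-9 + 2*(-19)²) + √(6*(-129) + 2*29*(-2 + 29)) = (-9 + 2*361) + √(-774 + 2*29*27) = (-9 + 722) + √(-774 + 1566) = 713 + √792 = 713 + 6*√22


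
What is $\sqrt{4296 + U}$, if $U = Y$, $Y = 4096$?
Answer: $2 \sqrt{2098} \approx 91.608$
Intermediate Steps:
$U = 4096$
$\sqrt{4296 + U} = \sqrt{4296 + 4096} = \sqrt{8392} = 2 \sqrt{2098}$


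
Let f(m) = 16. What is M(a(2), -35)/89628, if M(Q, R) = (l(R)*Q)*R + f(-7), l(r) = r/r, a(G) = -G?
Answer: 43/44814 ≈ 0.00095952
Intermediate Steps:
l(r) = 1
M(Q, R) = 16 + Q*R (M(Q, R) = (1*Q)*R + 16 = Q*R + 16 = 16 + Q*R)
M(a(2), -35)/89628 = (16 - 1*2*(-35))/89628 = (16 - 2*(-35))*(1/89628) = (16 + 70)*(1/89628) = 86*(1/89628) = 43/44814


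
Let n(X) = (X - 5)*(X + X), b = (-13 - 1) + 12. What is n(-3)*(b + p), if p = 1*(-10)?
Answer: -576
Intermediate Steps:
b = -2 (b = -14 + 12 = -2)
n(X) = 2*X*(-5 + X) (n(X) = (-5 + X)*(2*X) = 2*X*(-5 + X))
p = -10
n(-3)*(b + p) = (2*(-3)*(-5 - 3))*(-2 - 10) = (2*(-3)*(-8))*(-12) = 48*(-12) = -576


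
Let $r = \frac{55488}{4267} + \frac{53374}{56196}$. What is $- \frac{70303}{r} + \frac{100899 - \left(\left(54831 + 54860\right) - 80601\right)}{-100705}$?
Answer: $- \frac{49938498717300751}{9910410167845} \approx -5039.0$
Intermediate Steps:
$r = \frac{98410309}{7052598}$ ($r = 55488 \cdot \frac{1}{4267} + 53374 \cdot \frac{1}{56196} = \frac{3264}{251} + \frac{26687}{28098} = \frac{98410309}{7052598} \approx 13.954$)
$- \frac{70303}{r} + \frac{100899 - \left(\left(54831 + 54860\right) - 80601\right)}{-100705} = - \frac{70303}{\frac{98410309}{7052598}} + \frac{100899 - \left(\left(54831 + 54860\right) - 80601\right)}{-100705} = \left(-70303\right) \frac{7052598}{98410309} + \left(100899 - \left(109691 - 80601\right)\right) \left(- \frac{1}{100705}\right) = - \frac{495818797194}{98410309} + \left(100899 - 29090\right) \left(- \frac{1}{100705}\right) = - \frac{495818797194}{98410309} + 71809 \left(- \frac{1}{100705}\right) = - \frac{495818797194}{98410309} - \frac{71809}{100705} = - \frac{49938498717300751}{9910410167845}$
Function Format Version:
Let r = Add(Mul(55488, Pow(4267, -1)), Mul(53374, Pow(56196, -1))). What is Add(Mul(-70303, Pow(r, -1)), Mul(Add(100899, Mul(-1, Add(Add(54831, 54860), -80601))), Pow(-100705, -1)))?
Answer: Rational(-49938498717300751, 9910410167845) ≈ -5039.0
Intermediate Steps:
r = Rational(98410309, 7052598) (r = Add(Mul(55488, Rational(1, 4267)), Mul(53374, Rational(1, 56196))) = Add(Rational(3264, 251), Rational(26687, 28098)) = Rational(98410309, 7052598) ≈ 13.954)
Add(Mul(-70303, Pow(r, -1)), Mul(Add(100899, Mul(-1, Add(Add(54831, 54860), -80601))), Pow(-100705, -1))) = Add(Mul(-70303, Pow(Rational(98410309, 7052598), -1)), Mul(Add(100899, Mul(-1, Add(Add(54831, 54860), -80601))), Pow(-100705, -1))) = Add(Mul(-70303, Rational(7052598, 98410309)), Mul(Add(100899, Mul(-1, Add(109691, -80601))), Rational(-1, 100705))) = Add(Rational(-495818797194, 98410309), Mul(Add(100899, Mul(-1, 29090)), Rational(-1, 100705))) = Add(Rational(-495818797194, 98410309), Mul(Add(100899, -29090), Rational(-1, 100705))) = Add(Rational(-495818797194, 98410309), Mul(71809, Rational(-1, 100705))) = Add(Rational(-495818797194, 98410309), Rational(-71809, 100705)) = Rational(-49938498717300751, 9910410167845)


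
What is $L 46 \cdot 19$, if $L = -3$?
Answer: $-2622$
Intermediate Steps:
$L 46 \cdot 19 = \left(-3\right) 46 \cdot 19 = \left(-138\right) 19 = -2622$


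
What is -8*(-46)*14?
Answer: 5152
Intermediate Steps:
-8*(-46)*14 = 368*14 = 5152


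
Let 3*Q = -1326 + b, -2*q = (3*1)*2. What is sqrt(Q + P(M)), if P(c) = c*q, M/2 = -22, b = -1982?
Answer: 4*I*sqrt(546)/3 ≈ 31.156*I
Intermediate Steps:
M = -44 (M = 2*(-22) = -44)
q = -3 (q = -3*1*2/2 = -3*2/2 = -1/2*6 = -3)
Q = -3308/3 (Q = (-1326 - 1982)/3 = (1/3)*(-3308) = -3308/3 ≈ -1102.7)
P(c) = -3*c (P(c) = c*(-3) = -3*c)
sqrt(Q + P(M)) = sqrt(-3308/3 - 3*(-44)) = sqrt(-3308/3 + 132) = sqrt(-2912/3) = 4*I*sqrt(546)/3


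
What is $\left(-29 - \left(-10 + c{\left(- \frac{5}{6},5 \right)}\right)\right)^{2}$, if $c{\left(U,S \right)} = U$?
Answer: $\frac{11881}{36} \approx 330.03$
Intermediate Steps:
$\left(-29 - \left(-10 + c{\left(- \frac{5}{6},5 \right)}\right)\right)^{2} = \left(-29 + \left(10 - - \frac{5}{6}\right)\right)^{2} = \left(-29 + \left(10 + \frac{5}{6}\right)\right)^{2} = \left(-29 + \frac{65}{6}\right)^{2} = \left(- \frac{109}{6}\right)^{2} = \frac{11881}{36}$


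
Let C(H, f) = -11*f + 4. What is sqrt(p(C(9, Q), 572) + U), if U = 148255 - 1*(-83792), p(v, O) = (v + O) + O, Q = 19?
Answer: sqrt(232986) ≈ 482.69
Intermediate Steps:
C(H, f) = 4 - 11*f
p(v, O) = v + 2*O (p(v, O) = (O + v) + O = v + 2*O)
U = 232047 (U = 148255 + 83792 = 232047)
sqrt(p(C(9, Q), 572) + U) = sqrt(((4 - 11*19) + 2*572) + 232047) = sqrt(((4 - 209) + 1144) + 232047) = sqrt((-205 + 1144) + 232047) = sqrt(939 + 232047) = sqrt(232986)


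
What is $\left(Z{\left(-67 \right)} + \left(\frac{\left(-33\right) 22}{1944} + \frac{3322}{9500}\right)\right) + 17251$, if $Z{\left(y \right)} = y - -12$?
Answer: $\frac{13232303707}{769500} \approx 17196.0$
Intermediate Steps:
$Z{\left(y \right)} = 12 + y$ ($Z{\left(y \right)} = y + 12 = 12 + y$)
$\left(Z{\left(-67 \right)} + \left(\frac{\left(-33\right) 22}{1944} + \frac{3322}{9500}\right)\right) + 17251 = \left(\left(12 - 67\right) + \left(\frac{\left(-33\right) 22}{1944} + \frac{3322}{9500}\right)\right) + 17251 = \left(-55 + \left(\left(-726\right) \frac{1}{1944} + 3322 \cdot \frac{1}{9500}\right)\right) + 17251 = \left(-55 + \left(- \frac{121}{324} + \frac{1661}{4750}\right)\right) + 17251 = \left(-55 - \frac{18293}{769500}\right) + 17251 = - \frac{42340793}{769500} + 17251 = \frac{13232303707}{769500}$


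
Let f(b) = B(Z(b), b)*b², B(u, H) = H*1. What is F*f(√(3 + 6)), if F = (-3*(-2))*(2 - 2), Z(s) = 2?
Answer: 0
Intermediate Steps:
B(u, H) = H
F = 0 (F = 6*0 = 0)
f(b) = b³ (f(b) = b*b² = b³)
F*f(√(3 + 6)) = 0*(√(3 + 6))³ = 0*(√9)³ = 0*3³ = 0*27 = 0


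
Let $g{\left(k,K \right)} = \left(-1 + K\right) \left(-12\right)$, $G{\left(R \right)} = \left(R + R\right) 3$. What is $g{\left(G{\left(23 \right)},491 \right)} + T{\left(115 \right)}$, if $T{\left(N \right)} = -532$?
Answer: $-6412$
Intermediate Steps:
$G{\left(R \right)} = 6 R$ ($G{\left(R \right)} = 2 R 3 = 6 R$)
$g{\left(k,K \right)} = 12 - 12 K$
$g{\left(G{\left(23 \right)},491 \right)} + T{\left(115 \right)} = \left(12 - 5892\right) - 532 = -5880 - 532 = -6412$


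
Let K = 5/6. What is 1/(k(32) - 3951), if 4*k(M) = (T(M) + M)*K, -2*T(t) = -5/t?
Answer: -1536/6058471 ≈ -0.00025353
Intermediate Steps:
T(t) = 5/(2*t) (T(t) = -(-5)/(2*t) = 5/(2*t))
K = 5/6 (K = 5*(1/6) = 5/6 ≈ 0.83333)
k(M) = 5*M/24 + 25/(48*M) (k(M) = ((5/(2*M) + M)*(5/6))/4 = ((M + 5/(2*M))*(5/6))/4 = (5*M/6 + 25/(12*M))/4 = 5*M/24 + 25/(48*M))
1/(k(32) - 3951) = 1/((5/48)*(5 + 2*32**2)/32 - 3951) = 1/((5/48)*(1/32)*(5 + 2*1024) - 3951) = 1/((5/48)*(1/32)*(5 + 2048) - 3951) = 1/((5/48)*(1/32)*2053 - 3951) = 1/(10265/1536 - 3951) = 1/(-6058471/1536) = -1536/6058471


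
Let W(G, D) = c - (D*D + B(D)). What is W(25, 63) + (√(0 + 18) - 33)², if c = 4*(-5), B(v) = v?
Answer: -2945 - 198*√2 ≈ -3225.0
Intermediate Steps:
c = -20
W(G, D) = -20 - D - D² (W(G, D) = -20 - (D*D + D) = -20 - (D² + D) = -20 - (D + D²) = -20 + (-D - D²) = -20 - D - D²)
W(25, 63) + (√(0 + 18) - 33)² = (-20 - 1*63 - 1*63²) + (√(0 + 18) - 33)² = (-20 - 63 - 1*3969) + (√18 - 33)² = (-20 - 63 - 3969) + (3*√2 - 33)² = -4052 + (-33 + 3*√2)²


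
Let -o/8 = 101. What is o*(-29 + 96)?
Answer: -54136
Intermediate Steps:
o = -808 (o = -8*101 = -808)
o*(-29 + 96) = -808*(-29 + 96) = -808*67 = -54136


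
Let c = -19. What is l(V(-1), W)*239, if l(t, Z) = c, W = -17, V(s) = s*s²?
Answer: -4541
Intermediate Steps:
V(s) = s³
l(t, Z) = -19
l(V(-1), W)*239 = -19*239 = -4541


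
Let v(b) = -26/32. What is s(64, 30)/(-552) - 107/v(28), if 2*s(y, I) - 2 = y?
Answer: 314865/2392 ≈ 131.63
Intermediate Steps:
v(b) = -13/16 (v(b) = -26*1/32 = -13/16)
s(y, I) = 1 + y/2
s(64, 30)/(-552) - 107/v(28) = (1 + (½)*64)/(-552) - 107/(-13/16) = (1 + 32)*(-1/552) - 107*(-16/13) = 33*(-1/552) + 1712/13 = -11/184 + 1712/13 = 314865/2392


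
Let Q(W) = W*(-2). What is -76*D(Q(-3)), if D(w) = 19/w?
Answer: -722/3 ≈ -240.67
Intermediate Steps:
Q(W) = -2*W
-76*D(Q(-3)) = -1444/((-2*(-3))) = -1444/6 = -76*19/6 = -722/3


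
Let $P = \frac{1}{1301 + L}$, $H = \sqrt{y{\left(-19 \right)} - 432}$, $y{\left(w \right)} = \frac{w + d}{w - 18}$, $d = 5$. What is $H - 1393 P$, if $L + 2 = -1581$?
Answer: $\frac{1393}{282} + \frac{i \sqrt{590890}}{37} \approx 4.9397 + 20.776 i$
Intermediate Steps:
$L = -1583$ ($L = -2 - 1581 = -1583$)
$y{\left(w \right)} = \frac{5 + w}{-18 + w}$ ($y{\left(w \right)} = \frac{w + 5}{w - 18} = \frac{5 + w}{-18 + w}$)
$H = \frac{i \sqrt{590890}}{37}$ ($H = \sqrt{\frac{5 - 19}{-18 - 19} - 432} = \sqrt{\frac{1}{-37} \left(-14\right) - 432} = \sqrt{\left(- \frac{1}{37}\right) \left(-14\right) - 432} = \sqrt{\frac{14}{37} - 432} = \sqrt{- \frac{15970}{37}} = \frac{i \sqrt{590890}}{37} \approx 20.776 i$)
$P = - \frac{1}{282}$ ($P = \frac{1}{1301 - 1583} = \frac{1}{-282} = - \frac{1}{282} \approx -0.0035461$)
$H - 1393 P = \frac{i \sqrt{590890}}{37} - - \frac{1393}{282} = \frac{i \sqrt{590890}}{37} + \frac{1393}{282} = \frac{1393}{282} + \frac{i \sqrt{590890}}{37}$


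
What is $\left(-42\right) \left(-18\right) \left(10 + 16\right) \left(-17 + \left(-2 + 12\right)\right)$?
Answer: $-137592$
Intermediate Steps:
$\left(-42\right) \left(-18\right) \left(10 + 16\right) \left(-17 + \left(-2 + 12\right)\right) = 756 \cdot 26 \left(-17 + 10\right) = 756 \cdot 26 \left(-7\right) = 756 \left(-182\right) = -137592$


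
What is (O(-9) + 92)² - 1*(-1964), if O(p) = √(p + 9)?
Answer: 10428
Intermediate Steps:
O(p) = √(9 + p)
(O(-9) + 92)² - 1*(-1964) = (√(9 - 9) + 92)² - 1*(-1964) = (√0 + 92)² + 1964 = (0 + 92)² + 1964 = 92² + 1964 = 8464 + 1964 = 10428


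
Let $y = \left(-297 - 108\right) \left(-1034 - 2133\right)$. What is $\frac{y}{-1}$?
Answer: $-1282635$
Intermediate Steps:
$y = 1282635$ ($y = \left(-405\right) \left(-3167\right) = 1282635$)
$\frac{y}{-1} = \frac{1282635}{-1} = 1282635 \left(-1\right) = -1282635$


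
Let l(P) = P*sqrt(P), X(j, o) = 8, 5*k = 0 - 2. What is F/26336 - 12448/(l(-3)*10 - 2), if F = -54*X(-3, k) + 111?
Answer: 40924567/4450784 - 23340*I*sqrt(3)/169 ≈ 9.1949 - 239.21*I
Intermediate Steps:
k = -2/5 (k = (0 - 2)/5 = (1/5)*(-2) = -2/5 ≈ -0.40000)
l(P) = P**(3/2)
F = -321 (F = -54*8 + 111 = -432 + 111 = -321)
F/26336 - 12448/(l(-3)*10 - 2) = -321/26336 - 12448/((-3)**(3/2)*10 - 2) = -321*1/26336 - 12448/(-3*I*sqrt(3)*10 - 2) = -321/26336 - 12448/(-30*I*sqrt(3) - 2) = -321/26336 - 12448/(-2 - 30*I*sqrt(3))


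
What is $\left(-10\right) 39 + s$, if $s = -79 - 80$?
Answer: $-549$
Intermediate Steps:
$s = -159$ ($s = -79 - 80 = -159$)
$\left(-10\right) 39 + s = \left(-10\right) 39 - 159 = -390 - 159 = -549$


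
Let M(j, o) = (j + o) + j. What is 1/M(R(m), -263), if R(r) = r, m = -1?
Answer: -1/265 ≈ -0.0037736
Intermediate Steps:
M(j, o) = o + 2*j
1/M(R(m), -263) = 1/(-263 + 2*(-1)) = 1/(-263 - 2) = 1/(-265) = -1/265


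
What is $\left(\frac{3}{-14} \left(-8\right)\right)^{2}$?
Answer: $\frac{144}{49} \approx 2.9388$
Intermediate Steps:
$\left(\frac{3}{-14} \left(-8\right)\right)^{2} = \left(3 \left(- \frac{1}{14}\right) \left(-8\right)\right)^{2} = \left(\left(- \frac{3}{14}\right) \left(-8\right)\right)^{2} = \left(\frac{12}{7}\right)^{2} = \frac{144}{49}$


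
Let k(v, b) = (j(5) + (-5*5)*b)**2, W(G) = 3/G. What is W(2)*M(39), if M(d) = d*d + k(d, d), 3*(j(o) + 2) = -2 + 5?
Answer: 2862291/2 ≈ 1.4311e+6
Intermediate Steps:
j(o) = -1 (j(o) = -2 + (-2 + 5)/3 = -2 + (1/3)*3 = -2 + 1 = -1)
k(v, b) = (-1 - 25*b)**2 (k(v, b) = (-1 + (-5*5)*b)**2 = (-1 - 25*b)**2)
M(d) = d**2 + (1 + 25*d)**2 (M(d) = d*d + (1 + 25*d)**2 = d**2 + (1 + 25*d)**2)
W(2)*M(39) = (3/2)*(39**2 + (1 + 25*39)**2) = (3*(1/2))*(1521 + (1 + 975)**2) = 3*(1521 + 976**2)/2 = 3*(1521 + 952576)/2 = (3/2)*954097 = 2862291/2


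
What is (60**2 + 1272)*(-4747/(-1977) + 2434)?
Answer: 7822426360/659 ≈ 1.1870e+7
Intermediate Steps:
(60**2 + 1272)*(-4747/(-1977) + 2434) = (3600 + 1272)*(-4747*(-1/1977) + 2434) = 4872*(4747/1977 + 2434) = 4872*(4816765/1977) = 7822426360/659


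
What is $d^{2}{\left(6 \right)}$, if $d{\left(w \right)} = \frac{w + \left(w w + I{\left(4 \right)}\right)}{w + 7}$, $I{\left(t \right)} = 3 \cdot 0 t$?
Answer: $\frac{1764}{169} \approx 10.438$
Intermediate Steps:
$I{\left(t \right)} = 0$ ($I{\left(t \right)} = 0 t = 0$)
$d{\left(w \right)} = \frac{w + w^{2}}{7 + w}$ ($d{\left(w \right)} = \frac{w + \left(w w + 0\right)}{w + 7} = \frac{w + \left(w^{2} + 0\right)}{7 + w} = \frac{w + w^{2}}{7 + w}$)
$d^{2}{\left(6 \right)} = \left(\frac{6 \left(1 + 6\right)}{7 + 6}\right)^{2} = \left(6 \cdot \frac{1}{13} \cdot 7\right)^{2} = \left(\frac{42}{13}\right)^{2} = \frac{1764}{169}$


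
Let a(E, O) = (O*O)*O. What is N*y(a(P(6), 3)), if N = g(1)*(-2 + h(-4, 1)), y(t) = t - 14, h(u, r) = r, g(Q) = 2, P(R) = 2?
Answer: -26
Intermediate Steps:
a(E, O) = O³ (a(E, O) = O²*O = O³)
y(t) = -14 + t
N = -2 (N = 2*(-2 + 1) = 2*(-1) = -2)
N*y(a(P(6), 3)) = -2*(-14 + 3³) = -2*(-14 + 27) = -2*13 = -26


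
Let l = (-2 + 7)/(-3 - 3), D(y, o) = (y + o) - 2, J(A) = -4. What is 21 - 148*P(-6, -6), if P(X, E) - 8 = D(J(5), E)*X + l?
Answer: -35087/3 ≈ -11696.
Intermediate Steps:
D(y, o) = -2 + o + y (D(y, o) = (o + y) - 2 = -2 + o + y)
l = -⅚ (l = 5/(-6) = 5*(-⅙) = -⅚ ≈ -0.83333)
P(X, E) = 43/6 + X*(-6 + E) (P(X, E) = 8 + ((-2 + E - 4)*X - ⅚) = 8 + ((-6 + E)*X - ⅚) = 8 + (X*(-6 + E) - ⅚) = 8 + (-⅚ + X*(-6 + E)) = 43/6 + X*(-6 + E))
21 - 148*P(-6, -6) = 21 - 148*(43/6 - 6*(-6 - 6)) = 21 - 148*(43/6 - 6*(-12)) = 21 - 148*(43/6 + 72) = 21 - 148*475/6 = 21 - 35150/3 = -35087/3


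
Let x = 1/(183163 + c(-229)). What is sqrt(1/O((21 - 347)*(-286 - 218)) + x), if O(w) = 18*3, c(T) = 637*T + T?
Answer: sqrt(8253114090)/667098 ≈ 0.13618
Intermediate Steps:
c(T) = 638*T
O(w) = 54
x = 1/37061 (x = 1/(183163 + 638*(-229)) = 1/(183163 - 146102) = 1/37061 ≈ 2.6983e-5)
sqrt(1/O((21 - 347)*(-286 - 218)) + x) = sqrt(1/54 + 1/37061) = sqrt(37115/2001294) = sqrt(8253114090)/667098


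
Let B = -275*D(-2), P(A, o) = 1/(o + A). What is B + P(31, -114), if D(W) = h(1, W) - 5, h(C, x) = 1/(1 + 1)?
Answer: 205423/166 ≈ 1237.5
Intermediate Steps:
h(C, x) = ½ (h(C, x) = 1/2 = ½)
D(W) = -9/2 (D(W) = ½ - 5 = -9/2)
P(A, o) = 1/(A + o)
B = 2475/2 (B = -275*(-9/2) = 2475/2 ≈ 1237.5)
B + P(31, -114) = 2475/2 + 1/(31 - 114) = 2475/2 + 1/(-83) = 2475/2 - 1/83 = 205423/166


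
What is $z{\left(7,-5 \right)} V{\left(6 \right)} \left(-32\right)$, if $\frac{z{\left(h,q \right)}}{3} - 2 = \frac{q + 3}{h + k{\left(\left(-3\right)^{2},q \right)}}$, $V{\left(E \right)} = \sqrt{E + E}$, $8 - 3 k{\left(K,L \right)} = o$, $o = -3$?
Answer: $- 348 \sqrt{3} \approx -602.75$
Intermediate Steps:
$k{\left(K,L \right)} = \frac{11}{3}$ ($k{\left(K,L \right)} = \frac{8}{3} - -1 = \frac{8}{3} + 1 = \frac{11}{3}$)
$V{\left(E \right)} = \sqrt{2} \sqrt{E}$ ($V{\left(E \right)} = \sqrt{2 E} = \sqrt{2} \sqrt{E}$)
$z{\left(h,q \right)} = 6 + \frac{3 \left(3 + q\right)}{\frac{11}{3} + h}$ ($z{\left(h,q \right)} = 6 + 3 \frac{q + 3}{h + \frac{11}{3}} = 6 + 3 \frac{3 + q}{\frac{11}{3} + h} = 6 + \frac{3 \left(3 + q\right)}{\frac{11}{3} + h}$)
$z{\left(7,-5 \right)} V{\left(6 \right)} \left(-32\right) = \frac{3 \left(31 + 3 \left(-5\right) + 6 \cdot 7\right)}{11 + 3 \cdot 7} \sqrt{2} \sqrt{6} \left(-32\right) = \frac{3 \left(31 - 15 + 42\right)}{11 + 21} \cdot 2 \sqrt{3} \left(-32\right) = 3 \cdot \frac{1}{32} \cdot 58 \cdot 2 \sqrt{3} \left(-32\right) = \frac{87 \cdot 2 \sqrt{3}}{16} \left(-32\right) = \frac{87 \sqrt{3}}{8} \left(-32\right) = - 348 \sqrt{3}$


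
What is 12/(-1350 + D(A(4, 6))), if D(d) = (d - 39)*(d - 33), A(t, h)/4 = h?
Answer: -4/405 ≈ -0.0098765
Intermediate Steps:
A(t, h) = 4*h
D(d) = (-39 + d)*(-33 + d)
12/(-1350 + D(A(4, 6))) = 12/(-1350 + (1287 + (4*6)**2 - 288*6)) = 12/(-1350 + (1287 + 24**2 - 72*24)) = 12/(-1350 + (1287 + 576 - 1728)) = 12/(-1350 + 135) = 12/(-1215) = 12*(-1/1215) = -4/405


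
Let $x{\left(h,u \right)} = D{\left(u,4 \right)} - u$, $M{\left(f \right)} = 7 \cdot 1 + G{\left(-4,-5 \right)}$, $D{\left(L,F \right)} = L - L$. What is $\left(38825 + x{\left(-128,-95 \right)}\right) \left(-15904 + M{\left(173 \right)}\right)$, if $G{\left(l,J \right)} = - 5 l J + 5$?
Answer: $-622408640$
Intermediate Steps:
$D{\left(L,F \right)} = 0$
$G{\left(l,J \right)} = 5 - 5 J l$ ($G{\left(l,J \right)} = - 5 J l + 5 = 5 - 5 J l$)
$M{\left(f \right)} = -88$ ($M{\left(f \right)} = 7 \cdot 1 + \left(5 - \left(-25\right) \left(-4\right)\right) = 7 + \left(5 - 100\right) = 7 - 95 = -88$)
$x{\left(h,u \right)} = - u$ ($x{\left(h,u \right)} = 0 - u = - u$)
$\left(38825 + x{\left(-128,-95 \right)}\right) \left(-15904 + M{\left(173 \right)}\right) = \left(38825 - -95\right) \left(-15904 - 88\right) = \left(38825 + 95\right) \left(-15992\right) = 38920 \left(-15992\right) = -622408640$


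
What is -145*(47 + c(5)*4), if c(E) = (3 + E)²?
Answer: -43935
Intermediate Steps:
-145*(47 + c(5)*4) = -145*(47 + (3 + 5)²*4) = -145*(47 + 8²*4) = -145*(47 + 64*4) = -145*(47 + 256) = -145*303 = -43935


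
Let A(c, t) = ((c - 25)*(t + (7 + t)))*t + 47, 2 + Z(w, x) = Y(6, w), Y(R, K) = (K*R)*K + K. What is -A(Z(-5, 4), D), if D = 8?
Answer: -21759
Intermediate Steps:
Y(R, K) = K + R*K**2 (Y(R, K) = R*K**2 + K = K + R*K**2)
Z(w, x) = -2 + w*(1 + 6*w) (Z(w, x) = -2 + w*(1 + w*6) = -2 + w*(1 + 6*w))
A(c, t) = 47 + t*(-25 + c)*(7 + 2*t) (A(c, t) = ((-25 + c)*(7 + 2*t))*t + 47 = t*(-25 + c)*(7 + 2*t) + 47 = 47 + t*(-25 + c)*(7 + 2*t))
-A(Z(-5, 4), D) = -(47 - 175*8 - 50*8**2 + 2*(-2 - 5*(1 + 6*(-5)))*8**2 + 7*(-2 - 5*(1 + 6*(-5)))*8) = -(47 - 1400 - 50*64 + 2*(-2 - 5*(1 - 30))*64 + 7*(-2 - 5*(1 - 30))*8) = -(47 - 1400 - 3200 + 2*(-2 - 5*(-29))*64 + 7*(-2 - 5*(-29))*8) = -(47 - 1400 - 3200 + 2*(-2 + 145)*64 + 7*(-2 + 145)*8) = -(47 - 1400 - 3200 + 2*143*64 + 7*143*8) = -(47 - 1400 - 3200 + 18304 + 8008) = -1*21759 = -21759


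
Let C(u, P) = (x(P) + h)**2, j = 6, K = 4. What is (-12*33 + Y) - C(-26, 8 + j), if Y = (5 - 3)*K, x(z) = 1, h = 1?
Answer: -392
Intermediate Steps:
Y = 8 (Y = (5 - 3)*4 = 2*4 = 8)
C(u, P) = 4 (C(u, P) = (1 + 1)**2 = 2**2 = 4)
(-12*33 + Y) - C(-26, 8 + j) = (-12*33 + 8) - 1*4 = (-396 + 8) - 4 = -388 - 4 = -392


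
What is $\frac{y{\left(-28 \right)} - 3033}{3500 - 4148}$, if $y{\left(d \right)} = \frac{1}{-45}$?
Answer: $\frac{68243}{14580} \approx 4.6806$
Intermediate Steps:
$y{\left(d \right)} = - \frac{1}{45}$
$\frac{y{\left(-28 \right)} - 3033}{3500 - 4148} = \frac{- \frac{1}{45} - 3033}{3500 - 4148} = - \frac{136486}{45 \left(-648\right)} = \left(- \frac{136486}{45}\right) \left(- \frac{1}{648}\right) = \frac{68243}{14580}$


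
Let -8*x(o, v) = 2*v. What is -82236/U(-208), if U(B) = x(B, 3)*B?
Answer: -6853/13 ≈ -527.15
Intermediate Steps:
x(o, v) = -v/4
U(B) = -3*B/4 (U(B) = (-1/4*3)*B = -3*B/4)
-82236/U(-208) = -82236/((-3/4*(-208))) = -82236/156 = -82236*1/156 = -6853/13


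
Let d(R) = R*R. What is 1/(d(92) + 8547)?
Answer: 1/17011 ≈ 5.8785e-5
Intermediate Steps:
d(R) = R²
1/(d(92) + 8547) = 1/(92² + 8547) = 1/(8464 + 8547) = 1/17011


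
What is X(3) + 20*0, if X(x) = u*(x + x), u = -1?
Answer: -6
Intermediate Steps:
X(x) = -2*x (X(x) = -(x + x) = -2*x)
X(3) + 20*0 = -2*3 + 20*0 = -6 + 0 = -6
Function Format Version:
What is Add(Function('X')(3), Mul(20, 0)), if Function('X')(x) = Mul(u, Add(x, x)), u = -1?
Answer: -6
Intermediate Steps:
Function('X')(x) = Mul(-2, x) (Function('X')(x) = Mul(-1, Add(x, x)) = Mul(-1, Mul(2, x)) = Mul(-2, x))
Add(Function('X')(3), Mul(20, 0)) = Add(Mul(-2, 3), Mul(20, 0)) = Add(-6, 0) = -6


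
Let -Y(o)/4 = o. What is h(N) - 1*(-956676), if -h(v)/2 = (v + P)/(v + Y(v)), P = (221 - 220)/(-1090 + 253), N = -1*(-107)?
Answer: 257037016768/268677 ≈ 9.5668e+5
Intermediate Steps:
Y(o) = -4*o
N = 107
P = -1/837 (P = 1/(-837) = 1*(-1/837) = -1/837 ≈ -0.0011947)
h(v) = 2*(-1/837 + v)/(3*v) (h(v) = -2*(v - 1/837)/(v - 4*v) = -2*(-1/837 + v)/((-3*v)) = -2*(-1/837 + v)*(-1/(3*v)) = -(-2)*(-1/837 + v)/(3*v) = 2*(-1/837 + v)/(3*v))
h(N) - 1*(-956676) = (2/2511)*(-1 + 837*107)/107 - 1*(-956676) = (2/2511)*(1/107)*(-1 + 89559) + 956676 = (2/2511)*(1/107)*89558 + 956676 = 179116/268677 + 956676 = 257037016768/268677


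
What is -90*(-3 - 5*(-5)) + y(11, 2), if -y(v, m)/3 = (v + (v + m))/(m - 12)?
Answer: -9864/5 ≈ -1972.8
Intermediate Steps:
y(v, m) = -3*(m + 2*v)/(-12 + m) (y(v, m) = -3*(v + (v + m))/(m - 12) = -3*(v + (m + v))/(-12 + m) = -3*(m + 2*v)/(-12 + m))
-90*(-3 - 5*(-5)) + y(11, 2) = -90*(-3 - 5*(-5)) + 3*(-1*2 - 2*11)/(-12 + 2) = -90*(-3 + 25) + 3*(-2 - 22)/(-10) = -90*22 + 3*(-⅒)*(-24) = -1980 + 36/5 = -9864/5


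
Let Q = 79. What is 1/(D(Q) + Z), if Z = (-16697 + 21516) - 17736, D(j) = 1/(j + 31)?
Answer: -110/1420869 ≈ -7.7417e-5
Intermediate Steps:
D(j) = 1/(31 + j)
Z = -12917 (Z = 4819 - 17736 = -12917)
1/(D(Q) + Z) = 1/(1/(31 + 79) - 12917) = 1/(1/110 - 12917) = 1/(-1420869/110) = -110/1420869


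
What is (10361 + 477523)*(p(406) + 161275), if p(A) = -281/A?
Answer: 15972680348598/203 ≈ 7.8683e+10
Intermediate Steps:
(10361 + 477523)*(p(406) + 161275) = (10361 + 477523)*(-281/406 + 161275) = 487884*(-281*1/406 + 161275) = 487884*(-281/406 + 161275) = 487884*(65477369/406) = 15972680348598/203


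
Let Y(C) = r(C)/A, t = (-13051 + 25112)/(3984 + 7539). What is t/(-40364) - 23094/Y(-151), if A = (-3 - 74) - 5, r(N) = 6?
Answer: 146798467849835/465114372 ≈ 3.1562e+5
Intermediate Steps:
t = 12061/11523 ≈ 1.0467
A = -82 (A = -77 - 5 = -82)
Y(C) = -3/41 (Y(C) = 6/(-82) = 6*(-1/82) = -3/41)
t/(-40364) - 23094/Y(-151) = (12061/11523)/(-40364) - 23094/(-3/41) = (12061/11523)*(-1/40364) - 23094*(-41/3) = -12061/465114372 + 315618 = 146798467849835/465114372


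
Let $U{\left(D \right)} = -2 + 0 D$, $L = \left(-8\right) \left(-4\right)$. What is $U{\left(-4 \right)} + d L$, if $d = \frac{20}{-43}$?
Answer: $- \frac{726}{43} \approx -16.884$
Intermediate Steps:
$d = - \frac{20}{43}$ ($d = 20 \left(- \frac{1}{43}\right) = - \frac{20}{43} \approx -0.46512$)
$L = 32$
$U{\left(D \right)} = -2$ ($U{\left(D \right)} = -2 + 0 = -2$)
$U{\left(-4 \right)} + d L = -2 - \frac{640}{43} = - \frac{726}{43}$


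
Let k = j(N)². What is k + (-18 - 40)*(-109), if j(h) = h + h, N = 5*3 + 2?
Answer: 7478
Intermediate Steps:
N = 17 (N = 15 + 2 = 17)
j(h) = 2*h
k = 1156 (k = (2*17)² = 34² = 1156)
k + (-18 - 40)*(-109) = 1156 + (-18 - 40)*(-109) = 1156 - 58*(-109) = 1156 + 6322 = 7478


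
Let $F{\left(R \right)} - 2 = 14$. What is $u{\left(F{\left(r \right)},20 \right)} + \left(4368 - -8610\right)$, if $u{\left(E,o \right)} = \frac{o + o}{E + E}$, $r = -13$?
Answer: $\frac{51917}{4} \approx 12979.0$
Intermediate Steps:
$F{\left(R \right)} = 16$ ($F{\left(R \right)} = 2 + 14 = 16$)
$u{\left(E,o \right)} = \frac{o}{E}$ ($u{\left(E,o \right)} = \frac{2 o}{2 E} = 2 o \frac{1}{2 E} = \frac{o}{E}$)
$u{\left(F{\left(r \right)},20 \right)} + \left(4368 - -8610\right) = \frac{20}{16} + \left(4368 - -8610\right) = 20 \cdot \frac{1}{16} + \left(4368 + 8610\right) = \frac{5}{4} + 12978 = \frac{51917}{4}$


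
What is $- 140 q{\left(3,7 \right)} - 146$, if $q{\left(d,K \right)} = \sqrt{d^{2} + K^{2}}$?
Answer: $-146 - 140 \sqrt{58} \approx -1212.2$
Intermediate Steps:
$q{\left(d,K \right)} = \sqrt{K^{2} + d^{2}}$
$- 140 q{\left(3,7 \right)} - 146 = - 140 \sqrt{7^{2} + 3^{2}} - 146 = - 140 \sqrt{49 + 9} - 146 = - 140 \sqrt{58} - 146 = -146 - 140 \sqrt{58}$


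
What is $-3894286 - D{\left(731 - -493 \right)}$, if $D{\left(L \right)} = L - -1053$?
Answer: $-3896563$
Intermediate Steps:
$D{\left(L \right)} = 1053 + L$ ($D{\left(L \right)} = L + 1053 = 1053 + L$)
$-3894286 - D{\left(731 - -493 \right)} = -3894286 - \left(1053 + \left(731 - -493\right)\right) = -3894286 - \left(1053 + \left(731 + 493\right)\right) = -3894286 - \left(1053 + 1224\right) = -3894286 - 2277 = -3896563$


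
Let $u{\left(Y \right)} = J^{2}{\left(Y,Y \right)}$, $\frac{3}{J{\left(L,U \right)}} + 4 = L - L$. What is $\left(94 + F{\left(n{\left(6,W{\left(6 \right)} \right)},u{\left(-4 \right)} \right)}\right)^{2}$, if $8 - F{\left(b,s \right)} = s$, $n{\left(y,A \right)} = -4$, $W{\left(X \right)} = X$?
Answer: $\frac{2634129}{256} \approx 10290.0$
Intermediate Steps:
$J{\left(L,U \right)} = - \frac{3}{4}$ ($J{\left(L,U \right)} = \frac{3}{-4 + \left(L - L\right)} = \frac{3}{-4 + 0} = \frac{3}{-4} = 3 \left(- \frac{1}{4}\right) = - \frac{3}{4}$)
$u{\left(Y \right)} = \frac{9}{16}$ ($u{\left(Y \right)} = \left(- \frac{3}{4}\right)^{2} = \frac{9}{16}$)
$F{\left(b,s \right)} = 8 - s$
$\left(94 + F{\left(n{\left(6,W{\left(6 \right)} \right)},u{\left(-4 \right)} \right)}\right)^{2} = \left(94 + \left(8 - \frac{9}{16}\right)\right)^{2} = \left(94 + \frac{119}{16}\right)^{2} = \left(\frac{1623}{16}\right)^{2} = \frac{2634129}{256}$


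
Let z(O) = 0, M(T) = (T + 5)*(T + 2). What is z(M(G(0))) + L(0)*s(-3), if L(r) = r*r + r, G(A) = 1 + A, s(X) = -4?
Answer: 0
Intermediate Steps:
L(r) = r + r² (L(r) = r² + r = r + r²)
M(T) = (2 + T)*(5 + T) (M(T) = (5 + T)*(2 + T) = (2 + T)*(5 + T))
z(M(G(0))) + L(0)*s(-3) = 0 + (0*(1 + 0))*(-4) = 0 + (0*1)*(-4) = 0 + 0*(-4) = 0 + 0 = 0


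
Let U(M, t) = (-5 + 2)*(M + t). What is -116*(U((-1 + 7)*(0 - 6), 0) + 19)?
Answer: -14732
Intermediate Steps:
U(M, t) = -3*M - 3*t (U(M, t) = -3*(M + t) = -3*M - 3*t)
-116*(U((-1 + 7)*(0 - 6), 0) + 19) = -116*((-3*(-1 + 7)*(0 - 6) - 3*0) + 19) = -116*((-18*(-6) + 0) + 19) = -116*((-3*(-36) + 0) + 19) = -116*((108 + 0) + 19) = -116*(108 + 19) = -116*127 = -14732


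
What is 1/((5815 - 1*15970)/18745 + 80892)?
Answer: 3749/303262077 ≈ 1.2362e-5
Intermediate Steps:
1/((5815 - 1*15970)/18745 + 80892) = 1/((5815 - 15970)*(1/18745) + 80892) = 1/(-10155*1/18745 + 80892) = 1/(-2031/3749 + 80892) = 1/(303262077/3749) = 3749/303262077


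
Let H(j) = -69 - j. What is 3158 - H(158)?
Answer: 3385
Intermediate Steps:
3158 - H(158) = 3158 - (-69 - 1*158) = 3158 - (-69 - 158) = 3158 - 1*(-227) = 3158 + 227 = 3385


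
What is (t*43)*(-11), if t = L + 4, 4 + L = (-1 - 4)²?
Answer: -11825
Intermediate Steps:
L = 21 (L = -4 + (-1 - 4)² = -4 + (-5)² = -4 + 25 = 21)
t = 25 (t = 21 + 4 = 25)
(t*43)*(-11) = (25*43)*(-11) = 1075*(-11) = -11825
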